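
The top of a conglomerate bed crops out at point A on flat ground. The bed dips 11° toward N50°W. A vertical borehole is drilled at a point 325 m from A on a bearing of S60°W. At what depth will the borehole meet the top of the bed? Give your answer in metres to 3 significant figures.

The hole lies 70° from the dip direction, so the down-dip offset is 325 × cos 70° = 111.16 m.
Depth = down-dip offset × tan(dip) = 111.16 × tan 11° = 111.16 × 0.1944
Depth = 21.61 m

21.6 m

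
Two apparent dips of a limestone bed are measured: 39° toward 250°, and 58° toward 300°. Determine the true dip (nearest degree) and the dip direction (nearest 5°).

true dip 58°, dip direction 310°

Each apparent-dip line lies in the plane. As unit vectors (x east, y north, z up), v₁ plunges 39°→250° and v₂ plunges 58°→300°.
n = v₁ × v₂ = (-0.392, 0.331, 0.315) (taken with n_z > 0).
tan δ = √(n_x²+n_y²)/n_z = 0.513/0.315, so δ = 58.4°.
Dip direction = atan2(-0.392, 0.331) = 310° (azimuth of n's horizontal projection).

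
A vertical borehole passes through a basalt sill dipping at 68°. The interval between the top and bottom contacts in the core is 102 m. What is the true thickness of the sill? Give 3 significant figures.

38.2 m

True thickness t = h · cos(dip) = 102 × cos 68°
t = 102 × 0.3746 = 38.210 m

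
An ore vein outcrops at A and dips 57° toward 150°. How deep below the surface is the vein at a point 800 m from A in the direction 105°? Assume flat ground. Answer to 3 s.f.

The hole lies 45° from the dip direction, so the down-dip offset is 800 × cos 45° = 565.69 m.
Depth = down-dip offset × tan(dip) = 565.69 × tan 57° = 565.69 × 1.5399
Depth = 871.08 m

871 m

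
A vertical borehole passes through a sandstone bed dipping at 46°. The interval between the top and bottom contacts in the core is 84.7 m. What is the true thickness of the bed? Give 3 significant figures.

True thickness t = h · cos(dip) = 84.7 × cos 46°
t = 84.7 × 0.6947 = 58.838 m

58.8 m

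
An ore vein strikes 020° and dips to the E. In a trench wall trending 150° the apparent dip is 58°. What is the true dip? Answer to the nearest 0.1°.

64.4°

β = acute angle between strike 020° and section 150° = 50°.
tan(true dip) = tan 58° / sin 50° = 2.0891
δ = arctan(2.0891) = 64.42°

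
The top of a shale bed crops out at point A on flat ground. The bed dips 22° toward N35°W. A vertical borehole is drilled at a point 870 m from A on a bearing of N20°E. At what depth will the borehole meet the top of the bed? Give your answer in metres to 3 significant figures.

202 m

The hole lies 55° from the dip direction, so the down-dip offset is 870 × cos 55° = 499.01 m.
Depth = down-dip offset × tan(dip) = 499.01 × tan 22° = 499.01 × 0.4040
Depth = 201.61 m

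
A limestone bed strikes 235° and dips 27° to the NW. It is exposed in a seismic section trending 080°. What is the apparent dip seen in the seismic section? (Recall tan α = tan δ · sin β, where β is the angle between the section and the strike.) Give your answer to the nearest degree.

Angle between strike (235°) and section (080°): β = 25°.
tan α = tan 27° × sin 25° = 0.5095 × 0.4226 = 0.2153
apparent dip = arctan 0.2153 = 12.15°

12°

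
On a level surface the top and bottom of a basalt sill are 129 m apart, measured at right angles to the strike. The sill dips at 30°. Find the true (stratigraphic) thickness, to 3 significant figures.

64.5 m

True thickness t = w · sin(dip) = 129 × sin 30°
t = 129 × 0.5000 = 64.500 m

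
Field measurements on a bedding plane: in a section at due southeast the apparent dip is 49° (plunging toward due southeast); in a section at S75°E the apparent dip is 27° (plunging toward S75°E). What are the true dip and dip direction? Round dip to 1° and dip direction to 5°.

Each apparent-dip line lies in the plane. As unit vectors (x east, y north, z up), v₁ plunges 49°→due southeast and v₂ plunges 27°→S75°E.
The plane normal is n = v₁ × v₂ ∝ (0.037, -0.439, 0.292).
True dip = arccos(n_z / |n|) = arccos(0.5529) = 56.4°.
Dip direction = atan2(0.037, -0.439) = 175° (azimuth of n's horizontal projection).

true dip 56°, dip direction 175°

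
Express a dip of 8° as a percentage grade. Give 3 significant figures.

grade % = 100 × tan 8° = 100 × 0.1405

14.1%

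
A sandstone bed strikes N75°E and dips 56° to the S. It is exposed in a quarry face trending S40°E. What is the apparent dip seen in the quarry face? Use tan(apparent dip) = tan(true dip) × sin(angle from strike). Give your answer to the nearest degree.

53°

The strike is N75°E and the section trends S40°E; the acute angle between them is β = 65°.
tan(apparent dip) = tan 56° · sin 65° = 1.3437
apparent dip = arctan 1.3437 = 53.34°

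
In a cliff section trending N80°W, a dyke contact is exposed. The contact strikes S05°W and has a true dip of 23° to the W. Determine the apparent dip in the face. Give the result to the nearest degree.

The strike is S05°W and the section trends N80°W; the acute angle between them is β = 85°.
tan α = tan 23° × sin 85° = 0.4245 × 0.9962 = 0.4229
apparent dip = arctan 0.4229 = 22.92°

23°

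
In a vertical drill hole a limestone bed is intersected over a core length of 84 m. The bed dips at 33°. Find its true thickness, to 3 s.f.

70.4 m

True thickness t = h · cos(dip) = 84 × cos 33°
t = 84 × 0.8387 = 70.448 m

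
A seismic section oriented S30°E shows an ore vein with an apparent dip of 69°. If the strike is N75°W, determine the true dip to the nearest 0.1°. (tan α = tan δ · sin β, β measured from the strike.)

The section is 45° from the strike.
tan δ = tan α / sin β = tan 69° / sin 45° = 2.6051 / 0.7071 = 3.6842
true dip = arctan 3.6842 = 74.81°

74.8°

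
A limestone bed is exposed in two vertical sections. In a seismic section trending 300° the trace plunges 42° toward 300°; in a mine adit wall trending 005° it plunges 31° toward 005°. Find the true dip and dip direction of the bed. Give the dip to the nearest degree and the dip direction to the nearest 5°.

Each apparent-dip line lies in the plane. As unit vectors (x east, y north, z up), v₁ plunges 42°→300° and v₂ plunges 31°→005°.
The plane normal is n = v₁ × v₂ ∝ (-0.380, 0.381, 0.577).
True dip = arccos(n_z / |n|) = arccos(0.7313) = 43.0°.
Dip direction = atan2(-0.380, 0.381) = 315° (azimuth of n's horizontal projection).

true dip 43°, dip direction 315°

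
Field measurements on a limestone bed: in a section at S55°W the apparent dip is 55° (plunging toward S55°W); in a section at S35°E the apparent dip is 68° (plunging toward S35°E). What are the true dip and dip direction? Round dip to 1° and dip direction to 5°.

The two traces are lines in the plane: v₁ = (sin 235°·cos 55°, cos 235°·cos 55°, −sin 55°), v₂ = (sin 145°·cos 68°, cos 145°·cos 68°, −sin 68°).
The plane normal is n = v₁ × v₂ ∝ (0.054, -0.612, 0.215).
True dip = arccos(n_z / |n|) = arccos(0.3303) = 70.7°.
Dip direction = azimuth of (n_x, n_y) = atan2(0.054, -0.612) = 175°.

true dip 71°, dip direction 175°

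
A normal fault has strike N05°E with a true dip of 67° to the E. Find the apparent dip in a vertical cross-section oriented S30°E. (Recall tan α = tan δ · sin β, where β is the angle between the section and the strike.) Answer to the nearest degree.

53°

The strike is N05°E and the section trends S30°E; the acute angle between them is β = 35°.
tan(apparent dip) = tan 67° · sin 35° = 1.3513
apparent dip = arctan 1.3513 = 53.50°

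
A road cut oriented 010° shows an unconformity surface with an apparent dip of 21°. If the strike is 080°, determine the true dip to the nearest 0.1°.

The section is 70° from the strike.
tan(true dip) = tan 21° / sin 70° = 0.4085
true dip = arctan 0.4085 = 22.22°

22.2°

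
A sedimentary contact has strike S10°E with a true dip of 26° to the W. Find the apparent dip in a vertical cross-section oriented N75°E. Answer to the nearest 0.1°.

25.9°

The section lies 85° from the strike.
tan α = tan 26° × sin 85° = 0.4877 × 0.9962 = 0.4859
α = arctan(0.4859) = 25.91°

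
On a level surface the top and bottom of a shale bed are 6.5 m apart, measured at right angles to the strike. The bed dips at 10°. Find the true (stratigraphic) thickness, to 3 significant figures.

1.13 m

True thickness t = w · sin(dip) = 6.5 × sin 10°
t = 6.5 × 0.1736 = 1.129 m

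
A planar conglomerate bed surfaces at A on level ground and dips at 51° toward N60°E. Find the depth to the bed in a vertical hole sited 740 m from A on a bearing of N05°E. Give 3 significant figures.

The hole lies 55° from the dip direction, so the down-dip offset is 740 × cos 55° = 424.45 m.
Depth = down-dip offset × tan(dip) = 424.45 × tan 51° = 424.45 × 1.2349
Depth = 524.15 m

524 m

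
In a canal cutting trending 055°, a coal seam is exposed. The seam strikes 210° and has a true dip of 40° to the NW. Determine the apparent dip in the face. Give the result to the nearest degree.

Angle between strike (210°) and section (055°): β = 25°.
tan(apparent dip) = tan 40° · sin 25° = 0.3546
α = arctan(0.3546) = 19.53°

20°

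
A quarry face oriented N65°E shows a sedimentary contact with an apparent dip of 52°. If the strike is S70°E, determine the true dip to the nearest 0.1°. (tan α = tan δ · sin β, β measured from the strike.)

61.1°

The section is 45° from the strike.
tan(true dip) = tan 52° / sin 45° = 1.8101
δ = arctan(1.8101) = 61.08°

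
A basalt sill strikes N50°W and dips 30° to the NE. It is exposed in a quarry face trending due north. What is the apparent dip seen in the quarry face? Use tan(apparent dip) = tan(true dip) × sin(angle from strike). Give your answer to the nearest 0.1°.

Angle between strike (N50°W) and section (due north): β = 50°.
tan(apparent dip) = tan 30° · sin 50° = 0.4423
apparent dip = arctan 0.4423 = 23.86°

23.9°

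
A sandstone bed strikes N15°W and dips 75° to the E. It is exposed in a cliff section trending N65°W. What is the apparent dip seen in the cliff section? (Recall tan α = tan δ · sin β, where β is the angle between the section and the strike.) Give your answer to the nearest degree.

71°

Angle between strike (N15°W) and section (N65°W): β = 50°.
tan α = tan 75° × sin 50° = 3.7321 × 0.7660 = 2.8589
apparent dip = arctan 2.8589 = 70.72°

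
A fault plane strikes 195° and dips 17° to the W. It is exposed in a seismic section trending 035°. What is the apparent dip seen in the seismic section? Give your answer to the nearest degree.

6°

Angle between strike (195°) and section (035°): β = 20°.
tan(apparent dip) = tan 17° · sin 20° = 0.1046
α = arctan(0.1046) = 5.97°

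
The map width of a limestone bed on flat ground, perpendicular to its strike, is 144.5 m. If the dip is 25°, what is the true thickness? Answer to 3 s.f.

True thickness t = w · sin(dip) = 144.5 × sin 25°
t = 144.5 × 0.4226 = 61.068 m

61.1 m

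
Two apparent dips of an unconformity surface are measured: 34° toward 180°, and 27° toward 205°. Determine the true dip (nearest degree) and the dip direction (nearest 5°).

true dip 36°, dip direction 160°

Each apparent-dip line lies in the plane. As unit vectors (x east, y north, z up), v₁ plunges 34°→180° and v₂ plunges 27°→205°.
Cross product v₁ × v₂ gives the pole to the plane: n ∝ (0.075, -0.211, 0.312).
tan δ = √(n_x²+n_y²)/n_z = 0.224/0.312, so δ = 35.6°.
Dip direction = atan2(0.075, -0.211) = 160° (azimuth of n's horizontal projection).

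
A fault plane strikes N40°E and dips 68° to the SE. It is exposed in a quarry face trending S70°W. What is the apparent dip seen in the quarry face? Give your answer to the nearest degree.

Angle between strike (N40°E) and section (S70°W): β = 30°.
tan(apparent dip) = tan 68° · sin 30° = 1.2375
apparent dip = arctan 1.2375 = 51.06°

51°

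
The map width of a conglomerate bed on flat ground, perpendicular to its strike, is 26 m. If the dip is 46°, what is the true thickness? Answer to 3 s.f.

True thickness t = w · sin(dip) = 26 × sin 46°
t = 26 × 0.7193 = 18.703 m

18.7 m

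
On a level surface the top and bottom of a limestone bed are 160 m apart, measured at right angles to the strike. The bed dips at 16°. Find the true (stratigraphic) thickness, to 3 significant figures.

44.1 m

True thickness t = w · sin(dip) = 160 × sin 16°
t = 160 × 0.2756 = 44.102 m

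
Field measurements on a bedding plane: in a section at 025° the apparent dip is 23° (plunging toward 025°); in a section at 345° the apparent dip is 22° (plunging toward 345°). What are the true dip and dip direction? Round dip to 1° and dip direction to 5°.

true dip 24°, dip direction 010°

Represent each trace as a vector plunging at its apparent dip toward its trend (east-north-up frame): v₁ = (0.389, 0.834, -0.391), v₂ = (-0.240, 0.896, -0.375).
n = v₁ × v₂ = (0.037, 0.239, 0.549) (taken with n_z > 0).
tan δ = √(n_x²+n_y²)/n_z = 0.242/0.549, so δ = 23.8°.
The horizontal component of n points toward azimuth atan2(n_x, n_y) = 9°, the dip direction.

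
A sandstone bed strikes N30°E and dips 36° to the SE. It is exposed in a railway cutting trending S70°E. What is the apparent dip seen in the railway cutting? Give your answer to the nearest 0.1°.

The section lies 80° from the strike.
tan(apparent dip) = tan 36° · sin 80° = 0.7155
apparent dip = arctan 0.7155 = 35.58°

35.6°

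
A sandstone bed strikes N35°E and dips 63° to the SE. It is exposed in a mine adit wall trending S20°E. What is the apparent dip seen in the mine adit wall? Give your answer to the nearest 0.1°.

The strike is N35°E and the section trends S20°E; the acute angle between them is β = 55°.
tan(apparent dip) = tan 63° · sin 55° = 1.6077
apparent dip = arctan 1.6077 = 58.12°

58.1°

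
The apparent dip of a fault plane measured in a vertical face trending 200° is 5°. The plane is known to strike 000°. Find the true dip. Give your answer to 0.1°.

β = acute angle between strike 000° and section 200° = 20°.
tan δ = tan α / sin β = tan 5° / sin 20° = 0.0875 / 0.3420 = 0.2558
true dip = arctan 0.2558 = 14.35°

14.3°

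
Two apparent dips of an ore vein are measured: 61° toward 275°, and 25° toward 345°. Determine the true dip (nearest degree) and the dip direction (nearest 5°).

true dip 61°, dip direction 270°

Represent each trace as a vector plunging at its apparent dip toward its trend (east-north-up frame): v₁ = (-0.483, 0.042, -0.875), v₂ = (-0.235, 0.875, -0.423).
Cross product v₁ × v₂ gives the pole to the plane: n ∝ (-0.748, -0.001, 0.413).
tan δ = √(n_x²+n_y²)/n_z = 0.748/0.413, so δ = 61.1°.
Dip direction = azimuth of (n_x, n_y) = atan2(-0.748, -0.001) = 270°.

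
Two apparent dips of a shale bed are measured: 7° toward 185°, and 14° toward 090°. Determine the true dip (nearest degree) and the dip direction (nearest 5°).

true dip 16°, dip direction 120°

The two traces are lines in the plane: v₁ = (sin 185°·cos 7°, cos 185°·cos 7°, −sin 7°), v₂ = (sin 90°·cos 14°, cos 90°·cos 14°, −sin 14°).
The plane normal is n = v₁ × v₂ ∝ (0.239, -0.139, 0.959).
Dip δ = arctan(|n_h|/n_z) = arctan(0.277/0.959) = 16.1°.
The horizontal component of n points toward azimuth atan2(n_x, n_y) = 120°, the dip direction.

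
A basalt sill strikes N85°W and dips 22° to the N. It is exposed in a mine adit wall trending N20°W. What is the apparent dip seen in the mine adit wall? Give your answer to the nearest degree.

20°

The strike is N85°W and the section trends N20°W; the acute angle between them is β = 65°.
tan α = tan 22° × sin 65° = 0.4040 × 0.9063 = 0.3662
apparent dip = arctan 0.3662 = 20.11°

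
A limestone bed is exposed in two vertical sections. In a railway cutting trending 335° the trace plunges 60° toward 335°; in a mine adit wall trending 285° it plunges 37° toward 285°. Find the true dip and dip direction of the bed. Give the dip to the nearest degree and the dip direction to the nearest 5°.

Represent each trace as a vector plunging at its apparent dip toward its trend (east-north-up frame): v₁ = (-0.211, 0.453, -0.866), v₂ = (-0.771, 0.207, -0.602).
n = v₁ × v₂ = (-0.094, 0.541, 0.306) (taken with n_z > 0).
True dip = arccos(n_z / |n|) = arccos(0.4868) = 60.9°.
Dip direction = azimuth of (n_x, n_y) = atan2(-0.094, 0.541) = 350°.

true dip 61°, dip direction 350°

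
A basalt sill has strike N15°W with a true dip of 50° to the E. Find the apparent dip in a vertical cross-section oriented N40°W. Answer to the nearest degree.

27°

The section lies 25° from the strike.
tan(apparent dip) = tan 50° · sin 25° = 0.5037
α = arctan(0.5037) = 26.73°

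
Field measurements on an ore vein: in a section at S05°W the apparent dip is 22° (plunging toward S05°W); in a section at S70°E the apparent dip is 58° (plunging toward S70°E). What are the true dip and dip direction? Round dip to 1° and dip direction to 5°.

true dip 58°, dip direction 110°

Represent each trace as a vector plunging at its apparent dip toward its trend (east-north-up frame): v₁ = (-0.081, -0.924, -0.375), v₂ = (0.498, -0.181, -0.848).
n = v₁ × v₂ = (0.715, -0.255, 0.475) (taken with n_z > 0).
True dip = arccos(n_z / |n|) = arccos(0.5299) = 58.0°.
Dip direction = azimuth of (n_x, n_y) = atan2(0.715, -0.255) = 110°.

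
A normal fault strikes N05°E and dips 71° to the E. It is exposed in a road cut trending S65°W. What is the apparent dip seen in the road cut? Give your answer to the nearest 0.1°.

The strike is N05°E and the section trends S65°W; the acute angle between them is β = 60°.
tan α = tan 71° × sin 60° = 2.9042 × 0.8660 = 2.5151
apparent dip = arctan 2.5151 = 68.32°

68.3°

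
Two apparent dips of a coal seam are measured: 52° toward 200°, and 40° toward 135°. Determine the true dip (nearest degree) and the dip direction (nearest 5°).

Each apparent-dip line lies in the plane. As unit vectors (x east, y north, z up), v₁ plunges 52°→200° and v₂ plunges 40°→135°.
The plane normal is n = v₁ × v₂ ∝ (-0.055, -0.562, 0.427).
True dip = arccos(n_z / |n|) = arccos(0.6034) = 52.9°.
Dip direction = atan2(-0.055, -0.562) = 186° (azimuth of n's horizontal projection).

true dip 53°, dip direction 185°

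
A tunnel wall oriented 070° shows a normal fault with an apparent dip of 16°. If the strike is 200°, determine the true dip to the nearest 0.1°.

β = acute angle between strike 200° and section 070° = 50°.
tan δ = tan α / sin β = tan 16° / sin 50° = 0.2867 / 0.7660 = 0.3743
δ = arctan(0.3743) = 20.52°

20.5°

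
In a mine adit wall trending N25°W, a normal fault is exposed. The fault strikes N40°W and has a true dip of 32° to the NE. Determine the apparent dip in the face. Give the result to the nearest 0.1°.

9.2°

The section lies 15° from the strike.
tan(apparent dip) = tan 32° · sin 15° = 0.1617
α = arctan(0.1617) = 9.19°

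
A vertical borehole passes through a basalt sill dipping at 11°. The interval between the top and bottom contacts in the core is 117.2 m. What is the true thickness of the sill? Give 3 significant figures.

115 m

True thickness t = h · cos(dip) = 117.2 × cos 11°
t = 117.2 × 0.9816 = 115.047 m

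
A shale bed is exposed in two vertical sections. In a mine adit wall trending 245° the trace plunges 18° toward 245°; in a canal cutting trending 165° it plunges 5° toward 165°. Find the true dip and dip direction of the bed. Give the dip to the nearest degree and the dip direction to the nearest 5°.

Represent each trace as a vector plunging at its apparent dip toward its trend (east-north-up frame): v₁ = (-0.862, -0.402, -0.309), v₂ = (0.258, -0.962, -0.087).
Cross product v₁ × v₂ gives the pole to the plane: n ∝ (-0.262, -0.155, 0.933).
True dip = arccos(n_z / |n|) = arccos(0.9506) = 18.1°.
Dip direction = azimuth of (n_x, n_y) = atan2(-0.262, -0.155) = 239°.

true dip 18°, dip direction 240°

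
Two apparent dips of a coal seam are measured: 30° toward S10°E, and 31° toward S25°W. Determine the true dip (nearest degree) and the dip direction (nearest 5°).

true dip 32°, dip direction 190°

Each apparent-dip line lies in the plane. As unit vectors (x east, y north, z up), v₁ plunges 30°→S10°E and v₂ plunges 31°→S25°W.
Cross product v₁ × v₂ gives the pole to the plane: n ∝ (-0.051, -0.259, 0.426).
True dip = arccos(n_z / |n|) = arccos(0.8503) = 31.8°.
Dip direction = atan2(-0.051, -0.259) = 191° (azimuth of n's horizontal projection).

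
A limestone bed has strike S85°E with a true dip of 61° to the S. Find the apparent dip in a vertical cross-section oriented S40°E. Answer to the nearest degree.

52°

The section lies 45° from the strike.
tan α = tan 61° × sin 45° = 1.8040 × 0.7071 = 1.2757
α = arctan(1.2757) = 51.91°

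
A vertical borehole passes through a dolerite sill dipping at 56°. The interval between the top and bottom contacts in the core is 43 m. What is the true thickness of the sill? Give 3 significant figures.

24.0 m

True thickness t = h · cos(dip) = 43 × cos 56°
t = 43 × 0.5592 = 24.045 m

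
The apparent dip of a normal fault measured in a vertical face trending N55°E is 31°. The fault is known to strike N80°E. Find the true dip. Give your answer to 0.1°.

The section is 25° from the strike.
tan δ = tan α / sin β = tan 31° / sin 25° = 0.6009 / 0.4226 = 1.4218
true dip = arctan 1.4218 = 54.88°

54.9°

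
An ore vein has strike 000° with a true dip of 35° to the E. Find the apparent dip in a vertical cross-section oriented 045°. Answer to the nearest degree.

26°

The section lies 45° from the strike.
tan α = tan 35° × sin 45° = 0.7002 × 0.7071 = 0.4951
α = arctan(0.4951) = 26.34°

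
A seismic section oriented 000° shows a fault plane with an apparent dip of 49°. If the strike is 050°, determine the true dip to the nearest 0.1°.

56.3°

β = acute angle between strike 050° and section 000° = 50°.
tan δ = tan α / sin β = tan 49° / sin 50° = 1.1504 / 0.7660 = 1.5017
δ = arctan(1.5017) = 56.34°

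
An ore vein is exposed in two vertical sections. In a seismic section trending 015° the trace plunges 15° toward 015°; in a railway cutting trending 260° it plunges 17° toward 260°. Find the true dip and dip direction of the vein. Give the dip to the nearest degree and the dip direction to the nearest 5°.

true dip 28°, dip direction 315°

The two traces are lines in the plane: v₁ = (sin 15°·cos 15°, cos 15°·cos 15°, −sin 15°), v₂ = (sin 260°·cos 17°, cos 260°·cos 17°, −sin 17°).
Cross product v₁ × v₂ gives the pole to the plane: n ∝ (-0.316, 0.317, 0.837).
Dip δ = arctan(|n_h|/n_z) = arctan(0.447/0.837) = 28.1°.
Dip direction = atan2(-0.316, 0.317) = 315° (azimuth of n's horizontal projection).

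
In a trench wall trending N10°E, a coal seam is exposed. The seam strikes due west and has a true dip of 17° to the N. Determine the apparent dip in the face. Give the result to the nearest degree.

The section lies 80° from the strike.
tan α = tan 17° × sin 80° = 0.3057 × 0.9848 = 0.3011
α = arctan(0.3011) = 16.76°

17°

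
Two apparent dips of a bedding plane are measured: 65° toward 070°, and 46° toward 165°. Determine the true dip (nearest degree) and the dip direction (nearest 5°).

Represent each trace as a vector plunging at its apparent dip toward its trend (east-north-up frame): v₁ = (0.397, 0.145, -0.906), v₂ = (0.180, -0.671, -0.719).
Cross product v₁ × v₂ gives the pole to the plane: n ∝ (0.712, -0.123, 0.292).
tan δ = √(n_x²+n_y²)/n_z = 0.723/0.292, so δ = 68.0°.
Dip direction = atan2(0.712, -0.123) = 100° (azimuth of n's horizontal projection).

true dip 68°, dip direction 100°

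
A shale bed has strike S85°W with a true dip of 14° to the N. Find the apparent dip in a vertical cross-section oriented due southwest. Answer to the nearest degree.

The section lies 40° from the strike.
tan α = tan 14° × sin 40° = 0.2493 × 0.6428 = 0.1603
apparent dip = arctan 0.1603 = 9.11°

9°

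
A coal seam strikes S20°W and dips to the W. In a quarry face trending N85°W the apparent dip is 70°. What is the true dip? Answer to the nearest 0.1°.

70.6°

β = acute angle between strike S20°W and section N85°W = 75°.
tan δ = tan α / sin β = tan 70° / sin 75° = 2.7475 / 0.9659 = 2.8444
δ = arctan(2.8444) = 70.63°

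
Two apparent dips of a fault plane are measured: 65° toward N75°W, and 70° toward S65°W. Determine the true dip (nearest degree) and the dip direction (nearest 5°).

true dip 70°, dip direction 245°

The two traces are lines in the plane: v₁ = (sin 285°·cos 65°, cos 285°·cos 65°, −sin 65°), v₂ = (sin 245°·cos 70°, cos 245°·cos 70°, −sin 70°).
n = v₁ × v₂ = (-0.234, -0.103, 0.093) (taken with n_z > 0).
True dip = arccos(n_z / |n|) = arccos(0.3419) = 70.0°.
Dip direction = atan2(-0.234, -0.103) = 246° (azimuth of n's horizontal projection).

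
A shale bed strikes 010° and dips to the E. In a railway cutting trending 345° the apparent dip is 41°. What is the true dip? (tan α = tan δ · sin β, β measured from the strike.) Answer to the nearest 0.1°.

β = acute angle between strike 010° and section 345° = 25°.
tan(true dip) = tan 41° / sin 25° = 2.0569
δ = arctan(2.0569) = 64.07°

64.1°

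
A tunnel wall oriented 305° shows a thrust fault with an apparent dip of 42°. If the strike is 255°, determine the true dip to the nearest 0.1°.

The section is 50° from the strike.
tan δ = tan α / sin β = tan 42° / sin 50° = 0.9004 / 0.7660 = 1.1754
δ = arctan(1.1754) = 49.61°

49.6°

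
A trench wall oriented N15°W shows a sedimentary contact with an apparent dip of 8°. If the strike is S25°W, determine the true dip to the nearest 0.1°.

12.3°

β = acute angle between strike S25°W and section N15°W = 40°.
tan(true dip) = tan 8° / sin 40° = 0.2186
δ = arctan(0.2186) = 12.33°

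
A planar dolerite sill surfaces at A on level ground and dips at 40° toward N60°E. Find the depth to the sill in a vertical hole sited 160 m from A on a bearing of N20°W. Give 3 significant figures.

The hole lies 80° from the dip direction, so the down-dip offset is 160 × cos 80° = 27.78 m.
Depth = down-dip offset × tan(dip) = 27.78 × tan 40° = 27.78 × 0.8391
Depth = 23.31 m

23.3 m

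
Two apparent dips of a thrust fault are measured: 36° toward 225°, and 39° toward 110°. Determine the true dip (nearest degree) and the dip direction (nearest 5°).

Each apparent-dip line lies in the plane. As unit vectors (x east, y north, z up), v₁ plunges 36°→225° and v₂ plunges 39°→110°.
Cross product v₁ × v₂ gives the pole to the plane: n ∝ (0.204, -0.789, 0.570).
True dip = arccos(n_z / |n|) = arccos(0.5729) = 55.0°.
Dip direction = atan2(0.204, -0.789) = 166° (azimuth of n's horizontal projection).

true dip 55°, dip direction 165°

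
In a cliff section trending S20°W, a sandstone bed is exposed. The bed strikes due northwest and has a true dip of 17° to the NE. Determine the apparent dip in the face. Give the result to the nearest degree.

The strike is due northwest and the section trends S20°W; the acute angle between them is β = 65°.
tan α = tan 17° × sin 65° = 0.3057 × 0.9063 = 0.2771
α = arctan(0.2771) = 15.49°

15°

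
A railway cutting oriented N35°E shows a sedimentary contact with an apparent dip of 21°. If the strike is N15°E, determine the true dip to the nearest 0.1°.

β = acute angle between strike N15°E and section N35°E = 20°.
tan(true dip) = tan 21° / sin 20° = 1.1223
δ = arctan(1.1223) = 48.30°

48.3°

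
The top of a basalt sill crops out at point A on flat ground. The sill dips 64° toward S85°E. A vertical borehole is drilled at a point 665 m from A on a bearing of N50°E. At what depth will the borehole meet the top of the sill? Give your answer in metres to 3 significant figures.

964 m

The hole lies 45° from the dip direction, so the down-dip offset is 665 × cos 45° = 470.23 m.
Depth = down-dip offset × tan(dip) = 470.23 × tan 64° = 470.23 × 2.0503
Depth = 964.11 m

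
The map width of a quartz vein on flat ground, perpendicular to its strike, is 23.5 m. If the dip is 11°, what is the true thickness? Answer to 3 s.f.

4.48 m

True thickness t = w · sin(dip) = 23.5 × sin 11°
t = 23.5 × 0.1908 = 4.484 m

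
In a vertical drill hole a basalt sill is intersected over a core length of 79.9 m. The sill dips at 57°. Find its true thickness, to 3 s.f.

43.5 m

True thickness t = h · cos(dip) = 79.9 × cos 57°
t = 79.9 × 0.5446 = 43.517 m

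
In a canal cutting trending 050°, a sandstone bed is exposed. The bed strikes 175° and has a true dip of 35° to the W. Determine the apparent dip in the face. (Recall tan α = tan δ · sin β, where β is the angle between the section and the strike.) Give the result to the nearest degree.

The section lies 55° from the strike.
tan α = tan 35° × sin 55° = 0.7002 × 0.8192 = 0.5736
α = arctan(0.5736) = 29.84°

30°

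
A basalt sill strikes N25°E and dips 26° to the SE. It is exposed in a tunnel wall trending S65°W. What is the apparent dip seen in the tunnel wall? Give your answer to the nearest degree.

The strike is N25°E and the section trends S65°W; the acute angle between them is β = 40°.
tan α = tan 26° × sin 40° = 0.4877 × 0.6428 = 0.3135
α = arctan(0.3135) = 17.41°

17°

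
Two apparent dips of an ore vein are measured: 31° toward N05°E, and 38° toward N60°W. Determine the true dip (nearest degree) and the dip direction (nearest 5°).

Each apparent-dip line lies in the plane. As unit vectors (x east, y north, z up), v₁ plunges 31°→N05°E and v₂ plunges 38°→N60°W.
The plane normal is n = v₁ × v₂ ∝ (-0.323, 0.397, 0.612).
tan δ = √(n_x²+n_y²)/n_z = 0.512/0.612, so δ = 39.9°.
Dip direction = azimuth of (n_x, n_y) = atan2(-0.323, 0.397) = 321°.

true dip 40°, dip direction 320°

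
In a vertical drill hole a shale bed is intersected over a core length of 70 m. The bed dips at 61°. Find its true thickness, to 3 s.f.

True thickness t = h · cos(dip) = 70 × cos 61°
t = 70 × 0.4848 = 33.937 m

33.9 m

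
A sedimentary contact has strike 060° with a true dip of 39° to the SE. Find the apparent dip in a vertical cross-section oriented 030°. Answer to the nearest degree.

The strike is 060° and the section trends 030°; the acute angle between them is β = 30°.
tan(apparent dip) = tan 39° · sin 30° = 0.4049
α = arctan(0.4049) = 22.04°

22°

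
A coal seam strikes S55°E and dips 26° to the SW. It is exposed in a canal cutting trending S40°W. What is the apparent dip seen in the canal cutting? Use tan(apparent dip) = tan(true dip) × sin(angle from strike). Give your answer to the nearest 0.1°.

25.9°

Angle between strike (S55°E) and section (S40°W): β = 85°.
tan α = tan 26° × sin 85° = 0.4877 × 0.9962 = 0.4859
α = arctan(0.4859) = 25.91°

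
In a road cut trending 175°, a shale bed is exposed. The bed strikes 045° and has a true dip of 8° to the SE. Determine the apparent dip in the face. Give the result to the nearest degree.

6°

Angle between strike (045°) and section (175°): β = 50°.
tan(apparent dip) = tan 8° · sin 50° = 0.1077
α = arctan(0.1077) = 6.14°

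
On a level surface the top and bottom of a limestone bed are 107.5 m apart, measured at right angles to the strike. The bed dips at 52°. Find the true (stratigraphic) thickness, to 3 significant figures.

True thickness t = w · sin(dip) = 107.5 × sin 52°
t = 107.5 × 0.7880 = 84.711 m

84.7 m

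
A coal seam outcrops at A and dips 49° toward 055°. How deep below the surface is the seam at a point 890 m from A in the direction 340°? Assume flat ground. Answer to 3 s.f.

265 m

The hole lies 75° from the dip direction, so the down-dip offset is 890 × cos 75° = 230.35 m.
Depth = down-dip offset × tan(dip) = 230.35 × tan 49° = 230.35 × 1.1504
Depth = 264.99 m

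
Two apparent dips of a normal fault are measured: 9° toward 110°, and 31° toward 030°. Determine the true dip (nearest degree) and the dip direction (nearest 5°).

Represent each trace as a vector plunging at its apparent dip toward its trend (east-north-up frame): v₁ = (0.928, -0.338, -0.156), v₂ = (0.429, 0.742, -0.515).
n = v₁ × v₂ = (0.290, 0.411, 0.834) (taken with n_z > 0).
True dip = arccos(n_z / |n|) = arccos(0.8562) = 31.1°.
The horizontal component of n points toward azimuth atan2(n_x, n_y) = 35°, the dip direction.

true dip 31°, dip direction 035°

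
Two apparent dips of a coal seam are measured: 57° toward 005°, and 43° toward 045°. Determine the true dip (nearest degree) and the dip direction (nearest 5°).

true dip 58°, dip direction 350°

Each apparent-dip line lies in the plane. As unit vectors (x east, y north, z up), v₁ plunges 57°→005° and v₂ plunges 43°→045°.
The plane normal is n = v₁ × v₂ ∝ (-0.064, 0.401, 0.256).
True dip = arccos(n_z / |n|) = arccos(0.5331) = 57.8°.
Dip direction = atan2(-0.064, 0.401) = 351° (azimuth of n's horizontal projection).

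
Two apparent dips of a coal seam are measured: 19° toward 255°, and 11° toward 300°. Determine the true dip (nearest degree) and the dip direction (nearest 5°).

true dip 19°, dip direction 245°

Represent each trace as a vector plunging at its apparent dip toward its trend (east-north-up frame): v₁ = (-0.913, -0.245, -0.326), v₂ = (-0.850, 0.491, -0.191).
The plane normal is n = v₁ × v₂ ∝ (-0.206, -0.103, 0.656).
True dip = arccos(n_z / |n|) = arccos(0.9435) = 19.4°.
The horizontal component of n points toward azimuth atan2(n_x, n_y) = 244°, the dip direction.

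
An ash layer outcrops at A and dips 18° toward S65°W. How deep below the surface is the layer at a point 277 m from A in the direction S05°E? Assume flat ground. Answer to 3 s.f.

The hole lies 70° from the dip direction, so the down-dip offset is 277 × cos 70° = 94.74 m.
Depth = down-dip offset × tan(dip) = 94.74 × tan 18° = 94.74 × 0.3249
Depth = 30.78 m

30.8 m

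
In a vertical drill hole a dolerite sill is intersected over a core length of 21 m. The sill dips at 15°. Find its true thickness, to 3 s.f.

True thickness t = h · cos(dip) = 21 × cos 15°
t = 21 × 0.9659 = 20.284 m

20.3 m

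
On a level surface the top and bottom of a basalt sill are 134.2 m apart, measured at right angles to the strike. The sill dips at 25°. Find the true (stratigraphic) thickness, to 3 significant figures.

True thickness t = w · sin(dip) = 134.2 × sin 25°
t = 134.2 × 0.4226 = 56.715 m

56.7 m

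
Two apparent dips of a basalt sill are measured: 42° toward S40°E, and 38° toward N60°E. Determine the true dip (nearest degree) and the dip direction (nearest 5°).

true dip 48°, dip direction 105°

The two traces are lines in the plane: v₁ = (sin 140°·cos 42°, cos 140°·cos 42°, −sin 42°), v₂ = (sin 60°·cos 38°, cos 60°·cos 38°, −sin 38°).
Cross product v₁ × v₂ gives the pole to the plane: n ∝ (0.614, -0.163, 0.577).
tan δ = √(n_x²+n_y²)/n_z = 0.635/0.577, so δ = 47.8°.
Dip direction = azimuth of (n_x, n_y) = atan2(0.614, -0.163) = 105°.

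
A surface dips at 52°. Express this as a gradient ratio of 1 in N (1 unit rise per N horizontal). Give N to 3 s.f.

1 : N means tan θ = 1/N, so N = 1/tan 52° = 1/1.2799

1 in 0.781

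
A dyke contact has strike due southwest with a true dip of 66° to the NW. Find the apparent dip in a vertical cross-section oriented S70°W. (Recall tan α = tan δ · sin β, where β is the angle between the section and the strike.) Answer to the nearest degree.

44°

The section lies 25° from the strike.
tan α = tan 66° × sin 25° = 2.2460 × 0.4226 = 0.9492
α = arctan(0.9492) = 43.51°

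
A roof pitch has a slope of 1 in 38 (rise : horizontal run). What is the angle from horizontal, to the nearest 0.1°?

1.5°

tan θ = 1/38 = 0.0263
θ = arctan(0.0263) = 1.51°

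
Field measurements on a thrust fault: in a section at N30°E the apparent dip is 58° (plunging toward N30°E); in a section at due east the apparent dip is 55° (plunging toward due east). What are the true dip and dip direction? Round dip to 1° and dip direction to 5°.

The two traces are lines in the plane: v₁ = (sin 30°·cos 58°, cos 30°·cos 58°, −sin 58°), v₂ = (sin 90°·cos 55°, cos 90°·cos 55°, −sin 55°).
n = v₁ × v₂ = (0.376, 0.269, 0.263) (taken with n_z > 0).
True dip = arccos(n_z / |n|) = arccos(0.4947) = 60.4°.
Dip direction = atan2(0.376, 0.269) = 54° (azimuth of n's horizontal projection).

true dip 60°, dip direction 055°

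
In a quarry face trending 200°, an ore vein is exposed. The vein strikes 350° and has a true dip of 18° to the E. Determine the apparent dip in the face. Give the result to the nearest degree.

9°

The strike is 350° and the section trends 200°; the acute angle between them is β = 30°.
tan(apparent dip) = tan 18° · sin 30° = 0.1625
α = arctan(0.1625) = 9.23°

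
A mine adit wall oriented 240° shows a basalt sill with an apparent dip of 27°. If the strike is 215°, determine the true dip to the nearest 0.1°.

50.3°

β = acute angle between strike 215° and section 240° = 25°.
tan δ = tan α / sin β = tan 27° / sin 25° = 0.5095 / 0.4226 = 1.2056
δ = arctan(1.2056) = 50.33°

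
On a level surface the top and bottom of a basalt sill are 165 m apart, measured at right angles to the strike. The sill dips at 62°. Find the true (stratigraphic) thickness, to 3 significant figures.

True thickness t = w · sin(dip) = 165 × sin 62°
t = 165 × 0.8829 = 145.686 m

146 m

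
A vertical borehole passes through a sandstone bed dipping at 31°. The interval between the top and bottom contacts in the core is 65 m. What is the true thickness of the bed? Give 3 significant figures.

55.7 m

True thickness t = h · cos(dip) = 65 × cos 31°
t = 65 × 0.8572 = 55.716 m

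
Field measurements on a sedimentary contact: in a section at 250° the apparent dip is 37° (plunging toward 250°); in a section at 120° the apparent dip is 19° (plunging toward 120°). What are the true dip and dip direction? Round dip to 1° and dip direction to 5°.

Each apparent-dip line lies in the plane. As unit vectors (x east, y north, z up), v₁ plunges 37°→250° and v₂ plunges 19°→120°.
The plane normal is n = v₁ × v₂ ∝ (-0.196, -0.737, 0.578).
tan δ = √(n_x²+n_y²)/n_z = 0.763/0.578, so δ = 52.8°.
Dip direction = atan2(-0.196, -0.737) = 195° (azimuth of n's horizontal projection).

true dip 53°, dip direction 195°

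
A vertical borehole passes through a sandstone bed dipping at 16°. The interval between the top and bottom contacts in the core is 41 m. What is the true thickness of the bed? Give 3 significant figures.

True thickness t = h · cos(dip) = 41 × cos 16°
t = 41 × 0.9613 = 39.412 m

39.4 m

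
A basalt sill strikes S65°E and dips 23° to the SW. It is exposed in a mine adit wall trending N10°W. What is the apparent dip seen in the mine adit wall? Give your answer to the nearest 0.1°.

19.2°

The section lies 55° from the strike.
tan(apparent dip) = tan 23° · sin 55° = 0.3477
α = arctan(0.3477) = 19.17°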